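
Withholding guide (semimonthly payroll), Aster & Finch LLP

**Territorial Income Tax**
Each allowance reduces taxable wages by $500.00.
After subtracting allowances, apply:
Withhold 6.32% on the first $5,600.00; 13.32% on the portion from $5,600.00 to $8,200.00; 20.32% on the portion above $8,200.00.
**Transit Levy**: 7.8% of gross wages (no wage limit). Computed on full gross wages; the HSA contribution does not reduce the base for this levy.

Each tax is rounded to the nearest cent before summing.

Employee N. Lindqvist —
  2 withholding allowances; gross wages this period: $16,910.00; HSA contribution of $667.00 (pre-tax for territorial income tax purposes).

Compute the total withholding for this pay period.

Territorial Income Tax: taxable = $16,910.00 − $667.00 − 2×$500.00 = $15,243.00
  $700.24 + 20.32% × ($15,243.00 − $8,200.00) = $700.24 + 20.32% × $7,043.00 = $2,131.38
Transit Levy: 7.8% × $16,910.00 = $1,318.98
Total: $2,131.38 + $1,318.98 = $3,450.36

$3,450.36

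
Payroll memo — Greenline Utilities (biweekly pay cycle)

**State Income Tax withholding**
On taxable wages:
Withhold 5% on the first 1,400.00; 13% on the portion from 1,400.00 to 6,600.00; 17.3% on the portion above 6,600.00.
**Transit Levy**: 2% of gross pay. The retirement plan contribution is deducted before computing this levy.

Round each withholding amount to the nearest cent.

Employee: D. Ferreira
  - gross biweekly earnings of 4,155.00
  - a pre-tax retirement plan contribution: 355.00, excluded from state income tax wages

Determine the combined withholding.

State Income Tax: taxable = 4,155.00 − 355.00 = 3,800.00
  70.00 + 13% × (3,800.00 − 1,400.00) = 70.00 + 13% × 2,400.00 = 382.00
Transit Levy: 2% × 3,800.00 = 76.00
Total: 382.00 + 76.00 = 458.00

458.00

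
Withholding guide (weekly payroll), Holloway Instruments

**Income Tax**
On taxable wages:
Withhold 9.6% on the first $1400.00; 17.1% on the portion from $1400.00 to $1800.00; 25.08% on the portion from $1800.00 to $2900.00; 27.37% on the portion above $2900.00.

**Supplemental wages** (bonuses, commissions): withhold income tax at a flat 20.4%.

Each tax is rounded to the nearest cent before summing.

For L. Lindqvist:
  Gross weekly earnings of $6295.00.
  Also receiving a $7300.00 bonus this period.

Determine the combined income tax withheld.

$2897.09

Income Tax: taxable = $6295.00
  $478.68 + 27.37% × ($6295.00 − $2900.00) = $478.68 + 27.37% × $3395.00 = $1407.89
Supplemental (20.4% flat on bonus): 20.4% × $7300.00 = $1489.20
Total income tax: $1407.89 + $1489.20 = $2897.09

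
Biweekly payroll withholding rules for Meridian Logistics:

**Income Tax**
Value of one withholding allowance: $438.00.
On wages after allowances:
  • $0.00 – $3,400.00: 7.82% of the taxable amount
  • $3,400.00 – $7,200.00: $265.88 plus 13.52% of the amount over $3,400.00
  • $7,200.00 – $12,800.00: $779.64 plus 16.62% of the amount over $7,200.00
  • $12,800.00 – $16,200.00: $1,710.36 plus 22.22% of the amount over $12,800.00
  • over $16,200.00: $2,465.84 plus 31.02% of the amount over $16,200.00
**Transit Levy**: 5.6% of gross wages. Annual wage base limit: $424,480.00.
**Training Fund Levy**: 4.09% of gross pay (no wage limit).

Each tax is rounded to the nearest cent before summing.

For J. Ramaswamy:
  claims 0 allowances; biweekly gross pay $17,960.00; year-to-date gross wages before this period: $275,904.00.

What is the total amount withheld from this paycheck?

$4,752.11

Income Tax: taxable = $17,960.00
  $2,465.84 + 31.02% × ($17,960.00 − $16,200.00) = $2,465.84 + 31.02% × $1,760.00 = $3,011.79
Transit Levy: 5.6% × $17,960.00 = $1,005.76
Training Fund Levy: 4.09% × $17,960.00 = $734.56
Total: $3,011.79 + $1,005.76 + $734.56 = $4,752.11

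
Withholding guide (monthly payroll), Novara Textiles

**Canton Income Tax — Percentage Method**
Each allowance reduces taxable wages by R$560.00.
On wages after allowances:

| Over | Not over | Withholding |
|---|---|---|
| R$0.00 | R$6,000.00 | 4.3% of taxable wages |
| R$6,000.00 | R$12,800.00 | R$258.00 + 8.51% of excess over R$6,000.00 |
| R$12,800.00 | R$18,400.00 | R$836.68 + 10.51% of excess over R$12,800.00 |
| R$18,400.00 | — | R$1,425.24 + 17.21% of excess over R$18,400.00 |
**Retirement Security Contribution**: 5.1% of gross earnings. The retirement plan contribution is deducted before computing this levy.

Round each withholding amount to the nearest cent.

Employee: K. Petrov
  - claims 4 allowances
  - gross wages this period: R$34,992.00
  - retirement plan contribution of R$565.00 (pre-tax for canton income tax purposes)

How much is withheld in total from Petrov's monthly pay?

R$5,553.76

Canton Income Tax: taxable = R$34,992.00 − R$565.00 − 4×R$560.00 = R$32,187.00
  R$1,425.24 + 17.21% × (R$32,187.00 − R$18,400.00) = R$1,425.24 + 17.21% × R$13,787.00 = R$3,797.98
Retirement Security Contribution: 5.1% × R$34,427.00 = R$1,755.78
Total: R$3,797.98 + R$1,755.78 = R$5,553.76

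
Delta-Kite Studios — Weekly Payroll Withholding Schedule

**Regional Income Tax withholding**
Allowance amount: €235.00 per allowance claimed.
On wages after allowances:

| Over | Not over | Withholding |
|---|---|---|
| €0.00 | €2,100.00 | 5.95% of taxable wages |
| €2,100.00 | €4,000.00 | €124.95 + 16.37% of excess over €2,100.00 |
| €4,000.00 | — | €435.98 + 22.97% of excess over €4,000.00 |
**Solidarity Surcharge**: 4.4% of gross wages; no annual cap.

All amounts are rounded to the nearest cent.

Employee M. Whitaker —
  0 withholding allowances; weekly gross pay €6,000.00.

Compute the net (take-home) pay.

Regional Income Tax: taxable = €6,000.00
  €435.98 + 22.97% × (€6,000.00 − €4,000.00) = €435.98 + 22.97% × €2,000.00 = €895.38
Solidarity Surcharge: 4.4% × €6,000.00 = €264.00
Total withheld: €895.38 + €264.00 = €1,159.38
Net pay: €6,000.00 − €1,159.38 = €4,840.62

€4,840.62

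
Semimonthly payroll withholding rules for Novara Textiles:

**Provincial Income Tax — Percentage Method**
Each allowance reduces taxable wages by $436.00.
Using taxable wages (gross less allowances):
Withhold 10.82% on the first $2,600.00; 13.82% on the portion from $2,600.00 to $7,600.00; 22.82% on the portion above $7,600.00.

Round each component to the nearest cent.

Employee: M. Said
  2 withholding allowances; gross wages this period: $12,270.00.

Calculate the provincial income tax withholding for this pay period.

Provincial Income Tax: taxable = $12,270.00 − 2×$436.00 = $11,398.00
  $972.32 + 22.82% × ($11,398.00 − $7,600.00) = $972.32 + 22.82% × $3,798.00 = $1,839.02

$1,839.02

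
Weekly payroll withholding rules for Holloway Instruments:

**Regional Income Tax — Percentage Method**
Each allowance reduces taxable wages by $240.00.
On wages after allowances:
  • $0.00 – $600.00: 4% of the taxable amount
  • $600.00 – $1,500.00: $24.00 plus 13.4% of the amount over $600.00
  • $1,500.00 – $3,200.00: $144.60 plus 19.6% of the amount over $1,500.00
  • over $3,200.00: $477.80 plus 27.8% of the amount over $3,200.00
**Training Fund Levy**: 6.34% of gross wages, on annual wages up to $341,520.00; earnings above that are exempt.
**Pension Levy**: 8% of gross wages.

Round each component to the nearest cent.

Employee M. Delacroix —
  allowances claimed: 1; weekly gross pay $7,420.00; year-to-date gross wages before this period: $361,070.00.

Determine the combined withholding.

Regional Income Tax: taxable = $7,420.00 − 1×$240.00 = $7,180.00
  $477.80 + 27.8% × ($7,180.00 − $3,200.00) = $477.80 + 27.8% × $3,980.00 = $1,584.24
Training Fund Levy: YTD $361,070.00 ≥ cap $341,520.00 → $0.00
Pension Levy: 8% × $7,420.00 = $593.60
Total: $1,584.24 + $0.00 + $593.60 = $2,177.84

$2,177.84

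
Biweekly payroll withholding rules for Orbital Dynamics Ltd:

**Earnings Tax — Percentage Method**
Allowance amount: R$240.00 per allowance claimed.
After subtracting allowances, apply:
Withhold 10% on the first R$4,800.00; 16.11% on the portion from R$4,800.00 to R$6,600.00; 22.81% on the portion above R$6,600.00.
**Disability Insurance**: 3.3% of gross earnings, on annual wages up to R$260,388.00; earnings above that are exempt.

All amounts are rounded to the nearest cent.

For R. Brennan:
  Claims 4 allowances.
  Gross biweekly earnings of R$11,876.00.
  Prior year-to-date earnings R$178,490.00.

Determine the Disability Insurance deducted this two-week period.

Disability Insurance: 3.3% × R$11,876.00 = R$391.91

R$391.91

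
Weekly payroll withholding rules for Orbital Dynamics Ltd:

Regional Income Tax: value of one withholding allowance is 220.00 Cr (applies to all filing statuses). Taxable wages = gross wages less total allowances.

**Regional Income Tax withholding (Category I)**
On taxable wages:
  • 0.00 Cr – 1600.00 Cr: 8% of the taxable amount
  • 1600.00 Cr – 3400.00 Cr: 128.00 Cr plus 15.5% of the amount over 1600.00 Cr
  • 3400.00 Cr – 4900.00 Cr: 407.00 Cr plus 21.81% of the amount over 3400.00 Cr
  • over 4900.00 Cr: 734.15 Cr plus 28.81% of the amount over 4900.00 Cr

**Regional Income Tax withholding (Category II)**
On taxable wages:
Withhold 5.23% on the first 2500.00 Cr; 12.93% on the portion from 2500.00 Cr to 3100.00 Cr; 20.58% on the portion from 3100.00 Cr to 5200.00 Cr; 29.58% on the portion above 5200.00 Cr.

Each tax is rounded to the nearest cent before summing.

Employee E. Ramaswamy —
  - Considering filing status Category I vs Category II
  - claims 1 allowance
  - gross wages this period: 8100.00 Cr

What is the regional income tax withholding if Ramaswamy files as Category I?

1592.69 Cr

Regional Income Tax (Category I): taxable = 8100.00 Cr − 1×220.00 Cr = 7880.00 Cr
  734.15 Cr + 28.81% × (7880.00 Cr − 4900.00 Cr) = 734.15 Cr + 28.81% × 2980.00 Cr = 1592.69 Cr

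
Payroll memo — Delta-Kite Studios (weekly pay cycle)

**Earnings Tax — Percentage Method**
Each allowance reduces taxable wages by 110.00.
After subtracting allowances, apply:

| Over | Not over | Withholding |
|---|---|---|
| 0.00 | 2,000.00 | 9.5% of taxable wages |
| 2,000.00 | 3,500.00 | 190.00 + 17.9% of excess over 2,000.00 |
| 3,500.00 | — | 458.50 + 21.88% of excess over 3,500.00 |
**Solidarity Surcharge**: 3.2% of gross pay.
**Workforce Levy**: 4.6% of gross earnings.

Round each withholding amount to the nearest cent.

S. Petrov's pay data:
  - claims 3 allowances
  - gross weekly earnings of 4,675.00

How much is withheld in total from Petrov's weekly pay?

1,008.04

Earnings Tax: taxable = 4,675.00 − 3×110.00 = 4,345.00
  458.50 + 21.88% × (4,345.00 − 3,500.00) = 458.50 + 21.88% × 845.00 = 643.39
Solidarity Surcharge: 3.2% × 4,675.00 = 149.60
Workforce Levy: 4.6% × 4,675.00 = 215.05
Total: 643.39 + 149.60 + 215.05 = 1,008.04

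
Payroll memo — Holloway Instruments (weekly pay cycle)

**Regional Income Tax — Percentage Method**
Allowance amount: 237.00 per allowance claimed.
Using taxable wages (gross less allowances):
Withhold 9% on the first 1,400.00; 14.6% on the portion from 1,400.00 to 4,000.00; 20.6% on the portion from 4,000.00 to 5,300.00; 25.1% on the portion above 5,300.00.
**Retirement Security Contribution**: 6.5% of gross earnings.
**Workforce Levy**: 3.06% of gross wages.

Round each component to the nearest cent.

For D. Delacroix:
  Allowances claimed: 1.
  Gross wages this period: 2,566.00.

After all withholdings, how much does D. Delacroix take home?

2,059.06

Regional Income Tax: taxable = 2,566.00 − 1×237.00 = 2,329.00
  126.00 + 14.6% × (2,329.00 − 1,400.00) = 126.00 + 14.6% × 929.00 = 261.63
Retirement Security Contribution: 6.5% × 2,566.00 = 166.79
Workforce Levy: 3.06% × 2,566.00 = 78.52
Total withheld: 261.63 + 166.79 + 78.52 = 506.94
Net pay: 2,566.00 − 506.94 = 2,059.06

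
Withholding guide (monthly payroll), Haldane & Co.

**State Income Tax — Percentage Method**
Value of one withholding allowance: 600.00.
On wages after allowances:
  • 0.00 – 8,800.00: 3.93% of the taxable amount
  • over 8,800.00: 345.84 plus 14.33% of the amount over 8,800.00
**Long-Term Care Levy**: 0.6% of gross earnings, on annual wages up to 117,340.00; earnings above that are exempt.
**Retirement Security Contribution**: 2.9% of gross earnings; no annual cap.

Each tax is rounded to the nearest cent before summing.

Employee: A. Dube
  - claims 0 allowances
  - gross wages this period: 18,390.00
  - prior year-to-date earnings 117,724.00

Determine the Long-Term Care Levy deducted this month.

0.00

Long-Term Care Levy: YTD 117,724.00 ≥ cap 117,340.00 → 0.00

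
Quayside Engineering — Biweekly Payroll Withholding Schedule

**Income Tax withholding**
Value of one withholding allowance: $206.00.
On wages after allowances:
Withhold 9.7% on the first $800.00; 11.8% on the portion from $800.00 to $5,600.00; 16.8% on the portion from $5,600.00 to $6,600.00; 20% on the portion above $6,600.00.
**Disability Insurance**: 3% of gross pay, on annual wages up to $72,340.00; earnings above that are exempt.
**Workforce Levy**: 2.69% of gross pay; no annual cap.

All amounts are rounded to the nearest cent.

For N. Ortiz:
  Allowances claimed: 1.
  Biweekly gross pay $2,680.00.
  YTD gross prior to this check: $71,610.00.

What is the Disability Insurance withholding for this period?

Disability Insurance: cap $72,340.00 − YTD $71,610.00 = $730.00 subject; 3% × $730.00 = $21.90

$21.90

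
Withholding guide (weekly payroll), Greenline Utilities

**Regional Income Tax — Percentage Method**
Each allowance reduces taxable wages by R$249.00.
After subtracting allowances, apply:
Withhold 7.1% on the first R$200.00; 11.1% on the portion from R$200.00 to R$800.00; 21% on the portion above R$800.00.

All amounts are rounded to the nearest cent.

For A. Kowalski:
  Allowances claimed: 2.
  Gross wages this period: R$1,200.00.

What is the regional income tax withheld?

Regional Income Tax: taxable = R$1,200.00 − 2×R$249.00 = R$702.00
  R$14.20 + 11.1% × (R$702.00 − R$200.00) = R$14.20 + 11.1% × R$502.00 = R$69.92

R$69.92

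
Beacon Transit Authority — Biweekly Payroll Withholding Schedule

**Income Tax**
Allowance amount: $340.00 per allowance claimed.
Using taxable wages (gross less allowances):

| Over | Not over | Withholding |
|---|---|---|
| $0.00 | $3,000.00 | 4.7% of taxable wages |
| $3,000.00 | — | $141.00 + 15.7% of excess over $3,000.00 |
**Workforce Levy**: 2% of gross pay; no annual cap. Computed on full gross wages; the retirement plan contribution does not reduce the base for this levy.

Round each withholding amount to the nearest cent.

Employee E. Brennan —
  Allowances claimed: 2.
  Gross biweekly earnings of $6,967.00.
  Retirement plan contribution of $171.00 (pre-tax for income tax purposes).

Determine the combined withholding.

$769.55

Income Tax: taxable = $6,967.00 − $171.00 − 2×$340.00 = $6,116.00
  $141.00 + 15.7% × ($6,116.00 − $3,000.00) = $141.00 + 15.7% × $3,116.00 = $630.21
Workforce Levy: 2% × $6,967.00 = $139.34
Total: $630.21 + $139.34 = $769.55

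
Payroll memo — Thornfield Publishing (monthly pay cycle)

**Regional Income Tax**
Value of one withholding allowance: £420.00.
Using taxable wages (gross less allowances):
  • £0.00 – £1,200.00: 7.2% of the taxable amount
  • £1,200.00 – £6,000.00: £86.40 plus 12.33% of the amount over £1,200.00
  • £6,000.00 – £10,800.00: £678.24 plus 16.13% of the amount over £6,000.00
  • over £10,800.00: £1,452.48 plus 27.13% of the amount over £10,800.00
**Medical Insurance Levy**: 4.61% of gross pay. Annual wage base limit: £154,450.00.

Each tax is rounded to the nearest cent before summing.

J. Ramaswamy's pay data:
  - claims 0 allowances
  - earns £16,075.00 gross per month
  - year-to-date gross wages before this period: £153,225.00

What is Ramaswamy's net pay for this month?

£13,134.94

Regional Income Tax: taxable = £16,075.00
  £1,452.48 + 27.13% × (£16,075.00 − £10,800.00) = £1,452.48 + 27.13% × £5,275.00 = £2,883.59
Medical Insurance Levy: cap £154,450.00 − YTD £153,225.00 = £1,225.00 subject; 4.61% × £1,225.00 = £56.47
Total withheld: £2,883.59 + £56.47 = £2,940.06
Net pay: £16,075.00 − £2,940.06 = £13,134.94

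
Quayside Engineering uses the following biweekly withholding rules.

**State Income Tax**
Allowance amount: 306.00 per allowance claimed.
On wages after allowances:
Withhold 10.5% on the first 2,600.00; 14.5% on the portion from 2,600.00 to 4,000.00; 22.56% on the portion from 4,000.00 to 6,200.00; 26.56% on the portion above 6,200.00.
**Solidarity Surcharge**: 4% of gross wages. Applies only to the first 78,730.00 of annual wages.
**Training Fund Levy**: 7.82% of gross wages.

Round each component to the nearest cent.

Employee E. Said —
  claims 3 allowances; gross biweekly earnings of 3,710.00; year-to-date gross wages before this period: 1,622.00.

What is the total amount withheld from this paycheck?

739.36

State Income Tax: taxable = 3,710.00 − 3×306.00 = 2,792.00
  273.00 + 14.5% × (2,792.00 − 2,600.00) = 273.00 + 14.5% × 192.00 = 300.84
Solidarity Surcharge: 4% × 3,710.00 = 148.40
Training Fund Levy: 7.82% × 3,710.00 = 290.12
Total: 300.84 + 148.40 + 290.12 = 739.36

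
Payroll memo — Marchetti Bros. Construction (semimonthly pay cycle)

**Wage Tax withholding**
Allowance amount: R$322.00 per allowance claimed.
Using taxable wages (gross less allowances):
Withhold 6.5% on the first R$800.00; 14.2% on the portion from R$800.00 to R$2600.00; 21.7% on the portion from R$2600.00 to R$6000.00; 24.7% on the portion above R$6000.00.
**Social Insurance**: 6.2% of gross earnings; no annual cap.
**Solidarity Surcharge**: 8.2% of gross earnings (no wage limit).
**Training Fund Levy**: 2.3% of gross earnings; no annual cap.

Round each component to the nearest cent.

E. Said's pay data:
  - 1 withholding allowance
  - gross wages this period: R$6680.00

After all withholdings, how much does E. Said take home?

R$4430.61

Wage Tax: taxable = R$6680.00 − 1×R$322.00 = R$6358.00
  R$1045.40 + 24.7% × (R$6358.00 − R$6000.00) = R$1045.40 + 24.7% × R$358.00 = R$1133.83
Social Insurance: 6.2% × R$6680.00 = R$414.16
Solidarity Surcharge: 8.2% × R$6680.00 = R$547.76
Training Fund Levy: 2.3% × R$6680.00 = R$153.64
Total withheld: R$1133.83 + R$414.16 + R$547.76 + R$153.64 = R$2249.39
Net pay: R$6680.00 − R$2249.39 = R$4430.61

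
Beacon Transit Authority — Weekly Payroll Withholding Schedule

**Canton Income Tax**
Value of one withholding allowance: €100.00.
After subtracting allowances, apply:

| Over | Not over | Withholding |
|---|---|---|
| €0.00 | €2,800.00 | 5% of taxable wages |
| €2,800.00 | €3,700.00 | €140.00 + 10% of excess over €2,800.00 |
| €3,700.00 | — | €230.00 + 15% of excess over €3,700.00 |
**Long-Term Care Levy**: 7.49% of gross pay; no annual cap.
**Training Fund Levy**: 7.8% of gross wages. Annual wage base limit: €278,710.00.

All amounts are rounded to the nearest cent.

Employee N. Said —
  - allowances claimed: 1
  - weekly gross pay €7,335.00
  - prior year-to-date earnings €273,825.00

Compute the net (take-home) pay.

€5,644.33

Canton Income Tax: taxable = €7,335.00 − 1×€100.00 = €7,235.00
  €230.00 + 15% × (€7,235.00 − €3,700.00) = €230.00 + 15% × €3,535.00 = €760.25
Long-Term Care Levy: 7.49% × €7,335.00 = €549.39
Training Fund Levy: cap €278,710.00 − YTD €273,825.00 = €4,885.00 subject; 7.8% × €4,885.00 = €381.03
Total withheld: €760.25 + €549.39 + €381.03 = €1,690.67
Net pay: €7,335.00 − €1,690.67 = €5,644.33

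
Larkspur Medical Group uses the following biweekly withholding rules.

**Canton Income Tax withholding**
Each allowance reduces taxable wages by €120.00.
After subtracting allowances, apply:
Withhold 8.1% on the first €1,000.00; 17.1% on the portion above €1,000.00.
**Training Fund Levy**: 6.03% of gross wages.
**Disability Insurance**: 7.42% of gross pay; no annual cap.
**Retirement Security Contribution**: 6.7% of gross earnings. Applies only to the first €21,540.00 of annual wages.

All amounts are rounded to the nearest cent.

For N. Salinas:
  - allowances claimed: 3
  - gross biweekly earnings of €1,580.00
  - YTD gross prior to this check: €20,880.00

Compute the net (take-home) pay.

Canton Income Tax: taxable = €1,580.00 − 3×€120.00 = €1,220.00
  €81.00 + 17.1% × (€1,220.00 − €1,000.00) = €81.00 + 17.1% × €220.00 = €118.62
Training Fund Levy: 6.03% × €1,580.00 = €95.27
Disability Insurance: 7.42% × €1,580.00 = €117.24
Retirement Security Contribution: cap €21,540.00 − YTD €20,880.00 = €660.00 subject; 6.7% × €660.00 = €44.22
Total withheld: €118.62 + €95.27 + €117.24 + €44.22 = €375.35
Net pay: €1,580.00 − €375.35 = €1,204.65

€1,204.65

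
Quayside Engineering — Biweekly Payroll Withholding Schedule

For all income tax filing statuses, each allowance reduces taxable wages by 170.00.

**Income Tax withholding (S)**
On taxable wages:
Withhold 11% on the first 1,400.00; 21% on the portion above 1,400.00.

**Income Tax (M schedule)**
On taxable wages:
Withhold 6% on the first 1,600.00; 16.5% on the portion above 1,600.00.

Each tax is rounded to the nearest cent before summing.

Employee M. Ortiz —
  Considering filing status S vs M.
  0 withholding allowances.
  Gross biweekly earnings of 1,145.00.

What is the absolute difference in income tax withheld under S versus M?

57.25

Income Tax (S): taxable = 1,145.00
  11% × 1,145.00 = 125.95
Income Tax (M): taxable = 1,145.00
  6% × 1,145.00 = 68.70
Difference: |125.95 − 68.70| = 57.25 (higher under S)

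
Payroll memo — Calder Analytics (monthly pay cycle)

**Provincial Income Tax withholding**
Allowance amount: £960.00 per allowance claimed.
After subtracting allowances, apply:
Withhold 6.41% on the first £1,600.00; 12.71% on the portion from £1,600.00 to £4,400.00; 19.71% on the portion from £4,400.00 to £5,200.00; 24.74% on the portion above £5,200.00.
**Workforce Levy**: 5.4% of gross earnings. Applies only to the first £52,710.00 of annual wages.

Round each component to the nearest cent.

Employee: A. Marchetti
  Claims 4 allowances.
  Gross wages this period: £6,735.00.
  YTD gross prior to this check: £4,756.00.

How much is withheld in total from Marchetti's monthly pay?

£630.84

Provincial Income Tax: taxable = £6,735.00 − 4×£960.00 = £2,895.00
  £102.56 + 12.71% × (£2,895.00 − £1,600.00) = £102.56 + 12.71% × £1,295.00 = £267.15
Workforce Levy: 5.4% × £6,735.00 = £363.69
Total: £267.15 + £363.69 = £630.84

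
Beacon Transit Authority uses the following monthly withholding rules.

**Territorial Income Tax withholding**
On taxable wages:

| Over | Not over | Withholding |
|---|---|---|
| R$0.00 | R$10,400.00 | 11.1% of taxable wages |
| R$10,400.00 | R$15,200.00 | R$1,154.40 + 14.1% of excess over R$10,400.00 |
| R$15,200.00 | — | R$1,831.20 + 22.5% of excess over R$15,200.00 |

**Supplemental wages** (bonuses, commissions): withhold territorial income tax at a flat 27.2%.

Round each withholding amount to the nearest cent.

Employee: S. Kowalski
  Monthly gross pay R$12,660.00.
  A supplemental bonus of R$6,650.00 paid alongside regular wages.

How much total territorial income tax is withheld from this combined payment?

R$3,281.86

Territorial Income Tax: taxable = R$12,660.00
  R$1,154.40 + 14.1% × (R$12,660.00 − R$10,400.00) = R$1,154.40 + 14.1% × R$2,260.00 = R$1,473.06
Supplemental (27.2% flat on bonus): 27.2% × R$6,650.00 = R$1,808.80
Total territorial income tax: R$1,473.06 + R$1,808.80 = R$3,281.86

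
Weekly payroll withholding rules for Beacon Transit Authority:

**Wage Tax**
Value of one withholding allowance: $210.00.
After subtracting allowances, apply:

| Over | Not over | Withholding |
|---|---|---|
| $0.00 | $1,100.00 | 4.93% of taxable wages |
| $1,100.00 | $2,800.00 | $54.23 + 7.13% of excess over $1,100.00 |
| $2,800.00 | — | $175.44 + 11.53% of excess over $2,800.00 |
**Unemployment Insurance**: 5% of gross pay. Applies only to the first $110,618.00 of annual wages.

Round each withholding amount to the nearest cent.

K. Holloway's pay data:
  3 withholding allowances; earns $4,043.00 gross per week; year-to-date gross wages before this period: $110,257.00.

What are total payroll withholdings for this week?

$264.17

Wage Tax: taxable = $4,043.00 − 3×$210.00 = $3,413.00
  $175.44 + 11.53% × ($3,413.00 − $2,800.00) = $175.44 + 11.53% × $613.00 = $246.12
Unemployment Insurance: cap $110,618.00 − YTD $110,257.00 = $361.00 subject; 5% × $361.00 = $18.05
Total: $246.12 + $18.05 = $264.17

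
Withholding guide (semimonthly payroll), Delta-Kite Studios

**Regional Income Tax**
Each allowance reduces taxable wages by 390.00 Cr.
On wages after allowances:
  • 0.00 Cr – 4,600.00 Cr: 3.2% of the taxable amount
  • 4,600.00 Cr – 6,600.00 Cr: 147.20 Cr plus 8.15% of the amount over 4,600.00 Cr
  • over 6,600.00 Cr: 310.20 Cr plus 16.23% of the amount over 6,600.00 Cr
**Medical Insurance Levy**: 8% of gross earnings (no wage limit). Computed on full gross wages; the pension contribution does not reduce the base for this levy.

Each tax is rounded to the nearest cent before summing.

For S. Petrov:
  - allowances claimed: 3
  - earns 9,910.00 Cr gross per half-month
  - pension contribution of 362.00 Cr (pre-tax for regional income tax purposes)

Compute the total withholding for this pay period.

Regional Income Tax: taxable = 9,910.00 Cr − 362.00 Cr − 3×390.00 Cr = 8,378.00 Cr
  310.20 Cr + 16.23% × (8,378.00 Cr − 6,600.00 Cr) = 310.20 Cr + 16.23% × 1,778.00 Cr = 598.77 Cr
Medical Insurance Levy: 8% × 9,910.00 Cr = 792.80 Cr
Total: 598.77 Cr + 792.80 Cr = 1,391.57 Cr

1,391.57 Cr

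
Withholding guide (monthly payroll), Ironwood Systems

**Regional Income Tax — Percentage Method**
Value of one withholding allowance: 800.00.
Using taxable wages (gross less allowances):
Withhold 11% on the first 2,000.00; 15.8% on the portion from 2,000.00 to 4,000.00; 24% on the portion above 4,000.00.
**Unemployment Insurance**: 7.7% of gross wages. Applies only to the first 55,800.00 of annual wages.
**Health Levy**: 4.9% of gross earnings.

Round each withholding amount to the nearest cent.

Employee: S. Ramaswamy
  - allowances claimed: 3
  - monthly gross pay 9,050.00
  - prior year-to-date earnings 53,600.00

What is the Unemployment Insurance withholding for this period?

Unemployment Insurance: cap 55,800.00 − YTD 53,600.00 = 2,200.00 subject; 7.7% × 2,200.00 = 169.40

169.40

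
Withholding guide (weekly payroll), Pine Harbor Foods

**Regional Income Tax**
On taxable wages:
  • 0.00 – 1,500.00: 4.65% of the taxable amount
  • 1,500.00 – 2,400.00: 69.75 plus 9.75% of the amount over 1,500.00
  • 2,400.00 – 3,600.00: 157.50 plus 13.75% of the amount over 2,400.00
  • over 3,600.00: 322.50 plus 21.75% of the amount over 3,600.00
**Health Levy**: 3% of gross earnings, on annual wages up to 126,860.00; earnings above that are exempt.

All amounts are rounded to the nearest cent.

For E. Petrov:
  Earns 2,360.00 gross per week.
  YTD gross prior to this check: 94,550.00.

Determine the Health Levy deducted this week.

70.80

Health Levy: 3% × 2,360.00 = 70.80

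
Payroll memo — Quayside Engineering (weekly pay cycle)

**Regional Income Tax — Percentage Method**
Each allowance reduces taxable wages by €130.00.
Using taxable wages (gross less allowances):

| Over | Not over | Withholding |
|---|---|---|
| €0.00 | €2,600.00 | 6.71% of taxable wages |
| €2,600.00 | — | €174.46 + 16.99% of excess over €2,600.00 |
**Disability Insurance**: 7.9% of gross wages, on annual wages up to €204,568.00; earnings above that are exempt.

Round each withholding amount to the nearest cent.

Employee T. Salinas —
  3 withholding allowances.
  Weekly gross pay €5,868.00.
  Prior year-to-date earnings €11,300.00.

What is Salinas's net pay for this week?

€4,741.00

Regional Income Tax: taxable = €5,868.00 − 3×€130.00 = €5,478.00
  €174.46 + 16.99% × (€5,478.00 − €2,600.00) = €174.46 + 16.99% × €2,878.00 = €663.43
Disability Insurance: 7.9% × €5,868.00 = €463.57
Total withheld: €663.43 + €463.57 = €1,127.00
Net pay: €5,868.00 − €1,127.00 = €4,741.00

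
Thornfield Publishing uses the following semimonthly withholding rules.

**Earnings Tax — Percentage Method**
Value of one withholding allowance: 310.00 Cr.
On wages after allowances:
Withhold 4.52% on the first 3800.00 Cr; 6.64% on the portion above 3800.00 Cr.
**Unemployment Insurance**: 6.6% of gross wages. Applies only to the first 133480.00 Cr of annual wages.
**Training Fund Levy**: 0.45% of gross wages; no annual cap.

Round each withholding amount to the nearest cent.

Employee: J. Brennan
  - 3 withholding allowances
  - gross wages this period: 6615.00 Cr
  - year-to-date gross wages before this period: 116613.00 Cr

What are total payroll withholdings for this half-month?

Earnings Tax: taxable = 6615.00 Cr − 3×310.00 Cr = 5685.00 Cr
  171.76 Cr + 6.64% × (5685.00 Cr − 3800.00 Cr) = 171.76 Cr + 6.64% × 1885.00 Cr = 296.92 Cr
Unemployment Insurance: 6.6% × 6615.00 Cr = 436.59 Cr
Training Fund Levy: 0.45% × 6615.00 Cr = 29.77 Cr
Total: 296.92 Cr + 436.59 Cr + 29.77 Cr = 763.28 Cr

763.28 Cr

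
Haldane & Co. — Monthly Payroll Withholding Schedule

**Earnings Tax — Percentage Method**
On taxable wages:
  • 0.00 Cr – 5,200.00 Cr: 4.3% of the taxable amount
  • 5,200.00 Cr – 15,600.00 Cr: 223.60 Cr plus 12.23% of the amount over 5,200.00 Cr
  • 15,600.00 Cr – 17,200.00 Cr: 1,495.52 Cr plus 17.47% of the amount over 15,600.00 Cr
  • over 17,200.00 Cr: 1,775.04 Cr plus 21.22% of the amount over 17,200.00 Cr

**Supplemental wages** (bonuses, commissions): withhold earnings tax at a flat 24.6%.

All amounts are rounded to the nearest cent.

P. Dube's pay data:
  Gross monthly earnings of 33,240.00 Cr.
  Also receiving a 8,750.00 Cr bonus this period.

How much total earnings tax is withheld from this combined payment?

7,331.23 Cr

Earnings Tax: taxable = 33,240.00 Cr
  1,775.04 Cr + 21.22% × (33,240.00 Cr − 17,200.00 Cr) = 1,775.04 Cr + 21.22% × 16,040.00 Cr = 5,178.73 Cr
Supplemental (24.6% flat on bonus): 24.6% × 8,750.00 Cr = 2,152.50 Cr
Total earnings tax: 5,178.73 Cr + 2,152.50 Cr = 7,331.23 Cr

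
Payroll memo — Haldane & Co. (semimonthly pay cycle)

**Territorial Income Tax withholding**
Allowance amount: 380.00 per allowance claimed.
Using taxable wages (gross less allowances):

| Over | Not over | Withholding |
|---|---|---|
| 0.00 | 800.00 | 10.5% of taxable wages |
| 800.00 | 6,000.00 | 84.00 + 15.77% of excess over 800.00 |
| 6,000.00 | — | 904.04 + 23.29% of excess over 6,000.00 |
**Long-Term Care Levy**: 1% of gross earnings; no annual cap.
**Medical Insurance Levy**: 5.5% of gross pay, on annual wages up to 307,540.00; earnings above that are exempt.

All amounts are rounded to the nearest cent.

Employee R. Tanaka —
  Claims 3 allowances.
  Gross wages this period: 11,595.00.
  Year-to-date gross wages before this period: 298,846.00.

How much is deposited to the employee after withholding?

9,059.27

Territorial Income Tax: taxable = 11,595.00 − 3×380.00 = 10,455.00
  904.04 + 23.29% × (10,455.00 − 6,000.00) = 904.04 + 23.29% × 4,455.00 = 1,941.61
Long-Term Care Levy: 1% × 11,595.00 = 115.95
Medical Insurance Levy: cap 307,540.00 − YTD 298,846.00 = 8,694.00 subject; 5.5% × 8,694.00 = 478.17
Total withheld: 1,941.61 + 115.95 + 478.17 = 2,535.73
Net pay: 11,595.00 − 2,535.73 = 9,059.27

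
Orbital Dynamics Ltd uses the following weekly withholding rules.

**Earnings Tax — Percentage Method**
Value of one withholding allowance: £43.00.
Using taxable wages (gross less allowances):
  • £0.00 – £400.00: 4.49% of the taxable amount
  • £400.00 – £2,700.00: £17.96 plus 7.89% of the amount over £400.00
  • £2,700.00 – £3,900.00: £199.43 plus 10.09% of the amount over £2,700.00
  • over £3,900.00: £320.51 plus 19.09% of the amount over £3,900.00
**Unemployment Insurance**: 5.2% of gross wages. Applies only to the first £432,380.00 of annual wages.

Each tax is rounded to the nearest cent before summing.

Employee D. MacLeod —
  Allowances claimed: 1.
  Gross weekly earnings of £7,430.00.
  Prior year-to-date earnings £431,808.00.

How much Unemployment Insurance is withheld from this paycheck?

£29.74

Unemployment Insurance: cap £432,380.00 − YTD £431,808.00 = £572.00 subject; 5.2% × £572.00 = £29.74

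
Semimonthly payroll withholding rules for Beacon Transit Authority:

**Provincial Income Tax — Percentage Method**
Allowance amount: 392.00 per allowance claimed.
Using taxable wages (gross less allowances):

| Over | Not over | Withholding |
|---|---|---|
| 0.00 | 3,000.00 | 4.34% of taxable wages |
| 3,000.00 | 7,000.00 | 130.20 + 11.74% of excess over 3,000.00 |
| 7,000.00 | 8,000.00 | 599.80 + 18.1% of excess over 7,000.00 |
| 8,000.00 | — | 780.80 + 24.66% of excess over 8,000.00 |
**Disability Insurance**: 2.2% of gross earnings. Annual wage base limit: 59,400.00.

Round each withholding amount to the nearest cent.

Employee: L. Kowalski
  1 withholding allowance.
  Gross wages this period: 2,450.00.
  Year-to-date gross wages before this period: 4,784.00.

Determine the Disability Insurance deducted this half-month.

53.90

Disability Insurance: 2.2% × 2,450.00 = 53.90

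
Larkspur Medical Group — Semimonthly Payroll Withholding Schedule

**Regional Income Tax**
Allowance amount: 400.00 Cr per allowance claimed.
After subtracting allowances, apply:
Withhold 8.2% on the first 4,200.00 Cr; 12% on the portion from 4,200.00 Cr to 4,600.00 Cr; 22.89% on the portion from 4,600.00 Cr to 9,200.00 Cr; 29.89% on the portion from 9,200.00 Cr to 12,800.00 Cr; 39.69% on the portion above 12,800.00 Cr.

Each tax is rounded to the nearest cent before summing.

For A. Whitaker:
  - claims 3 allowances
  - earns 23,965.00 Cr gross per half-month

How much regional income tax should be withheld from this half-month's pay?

Regional Income Tax: taxable = 23,965.00 Cr − 3×400.00 Cr = 22,765.00 Cr
  2,521.38 Cr + 39.69% × (22,765.00 Cr − 12,800.00 Cr) = 2,521.38 Cr + 39.69% × 9,965.00 Cr = 6,476.49 Cr

6,476.49 Cr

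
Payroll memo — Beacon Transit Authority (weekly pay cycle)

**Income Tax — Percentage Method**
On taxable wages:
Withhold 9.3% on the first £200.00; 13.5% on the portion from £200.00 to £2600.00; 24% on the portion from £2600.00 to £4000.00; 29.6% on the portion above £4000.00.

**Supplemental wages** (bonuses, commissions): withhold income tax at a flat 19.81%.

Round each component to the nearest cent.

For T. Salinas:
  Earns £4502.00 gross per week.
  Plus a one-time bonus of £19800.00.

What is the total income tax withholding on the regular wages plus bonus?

Income Tax: taxable = £4502.00
  £678.60 + 29.6% × (£4502.00 − £4000.00) = £678.60 + 29.6% × £502.00 = £827.19
Supplemental (19.81% flat on bonus): 19.81% × £19800.00 = £3922.38
Total income tax: £827.19 + £3922.38 = £4749.57

£4749.57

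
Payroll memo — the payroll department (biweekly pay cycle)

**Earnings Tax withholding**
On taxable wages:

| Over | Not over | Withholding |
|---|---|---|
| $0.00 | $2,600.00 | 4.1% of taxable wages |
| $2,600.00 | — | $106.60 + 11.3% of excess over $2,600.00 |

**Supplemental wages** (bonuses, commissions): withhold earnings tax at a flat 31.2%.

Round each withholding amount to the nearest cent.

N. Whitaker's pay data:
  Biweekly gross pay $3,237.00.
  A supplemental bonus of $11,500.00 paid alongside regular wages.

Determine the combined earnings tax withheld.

Earnings Tax: taxable = $3,237.00
  $106.60 + 11.3% × ($3,237.00 − $2,600.00) = $106.60 + 11.3% × $637.00 = $178.58
Supplemental (31.2% flat on bonus): 31.2% × $11,500.00 = $3,588.00
Total earnings tax: $178.58 + $3,588.00 = $3,766.58

$3,766.58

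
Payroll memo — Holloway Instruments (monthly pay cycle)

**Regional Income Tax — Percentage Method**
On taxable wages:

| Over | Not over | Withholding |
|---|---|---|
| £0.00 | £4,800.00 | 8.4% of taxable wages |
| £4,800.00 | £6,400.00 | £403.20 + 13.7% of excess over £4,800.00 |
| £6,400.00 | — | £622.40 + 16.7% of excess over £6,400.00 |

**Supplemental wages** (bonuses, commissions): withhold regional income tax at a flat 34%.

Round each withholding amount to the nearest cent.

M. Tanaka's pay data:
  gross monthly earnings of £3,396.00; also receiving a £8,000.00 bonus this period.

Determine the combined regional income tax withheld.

Regional Income Tax: taxable = £3,396.00
  8.4% × £3,396.00 = £285.26
Supplemental (34% flat on bonus): 34% × £8,000.00 = £2,720.00
Total regional income tax: £285.26 + £2,720.00 = £3,005.26

£3,005.26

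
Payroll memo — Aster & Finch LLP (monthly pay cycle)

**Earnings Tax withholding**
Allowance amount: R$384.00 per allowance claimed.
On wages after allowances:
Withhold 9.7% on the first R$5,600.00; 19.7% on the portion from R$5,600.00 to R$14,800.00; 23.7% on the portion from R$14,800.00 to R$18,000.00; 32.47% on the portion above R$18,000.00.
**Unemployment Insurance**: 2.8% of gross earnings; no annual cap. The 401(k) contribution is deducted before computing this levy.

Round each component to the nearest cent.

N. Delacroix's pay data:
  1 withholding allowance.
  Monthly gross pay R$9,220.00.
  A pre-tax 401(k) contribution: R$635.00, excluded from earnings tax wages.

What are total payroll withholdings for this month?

R$1,295.98

Earnings Tax: taxable = R$9,220.00 − R$635.00 − 1×R$384.00 = R$8,201.00
  R$543.20 + 19.7% × (R$8,201.00 − R$5,600.00) = R$543.20 + 19.7% × R$2,601.00 = R$1,055.60
Unemployment Insurance: 2.8% × R$8,585.00 = R$240.38
Total: R$1,055.60 + R$240.38 = R$1,295.98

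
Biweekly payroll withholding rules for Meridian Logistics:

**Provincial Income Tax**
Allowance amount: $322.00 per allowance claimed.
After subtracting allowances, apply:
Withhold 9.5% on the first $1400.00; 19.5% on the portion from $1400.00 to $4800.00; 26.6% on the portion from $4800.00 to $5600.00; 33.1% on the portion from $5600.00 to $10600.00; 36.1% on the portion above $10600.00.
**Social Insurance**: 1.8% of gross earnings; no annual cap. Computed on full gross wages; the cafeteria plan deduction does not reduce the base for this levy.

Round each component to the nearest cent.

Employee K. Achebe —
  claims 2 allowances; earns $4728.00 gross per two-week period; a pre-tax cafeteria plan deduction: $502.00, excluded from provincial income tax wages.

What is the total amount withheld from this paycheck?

$643.59

Provincial Income Tax: taxable = $4728.00 − $502.00 − 2×$322.00 = $3582.00
  $133.00 + 19.5% × ($3582.00 − $1400.00) = $133.00 + 19.5% × $2182.00 = $558.49
Social Insurance: 1.8% × $4728.00 = $85.10
Total: $558.49 + $85.10 = $643.59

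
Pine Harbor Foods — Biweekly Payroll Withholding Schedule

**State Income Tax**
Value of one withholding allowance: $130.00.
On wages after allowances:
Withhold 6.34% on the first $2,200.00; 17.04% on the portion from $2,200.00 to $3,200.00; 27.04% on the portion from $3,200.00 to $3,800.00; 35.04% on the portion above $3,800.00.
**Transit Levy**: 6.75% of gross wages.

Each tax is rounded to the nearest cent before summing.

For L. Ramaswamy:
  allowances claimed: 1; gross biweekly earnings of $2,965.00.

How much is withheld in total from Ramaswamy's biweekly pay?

State Income Tax: taxable = $2,965.00 − 1×$130.00 = $2,835.00
  $139.48 + 17.04% × ($2,835.00 − $2,200.00) = $139.48 + 17.04% × $635.00 = $247.68
Transit Levy: 6.75% × $2,965.00 = $200.14
Total: $247.68 + $200.14 = $447.82

$447.82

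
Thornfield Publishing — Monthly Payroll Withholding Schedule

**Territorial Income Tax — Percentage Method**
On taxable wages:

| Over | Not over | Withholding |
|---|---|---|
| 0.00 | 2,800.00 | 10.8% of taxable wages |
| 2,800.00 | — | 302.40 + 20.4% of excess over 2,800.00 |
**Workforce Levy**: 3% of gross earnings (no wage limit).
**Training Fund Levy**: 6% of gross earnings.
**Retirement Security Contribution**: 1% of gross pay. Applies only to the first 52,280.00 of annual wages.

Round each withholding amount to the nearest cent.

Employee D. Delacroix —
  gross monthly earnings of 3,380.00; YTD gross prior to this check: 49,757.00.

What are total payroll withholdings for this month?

Territorial Income Tax: taxable = 3,380.00
  302.40 + 20.4% × (3,380.00 − 2,800.00) = 302.40 + 20.4% × 580.00 = 420.72
Workforce Levy: 3% × 3,380.00 = 101.40
Training Fund Levy: 6% × 3,380.00 = 202.80
Retirement Security Contribution: cap 52,280.00 − YTD 49,757.00 = 2,523.00 subject; 1% × 2,523.00 = 25.23
Total: 420.72 + 101.40 + 202.80 + 25.23 = 750.15

750.15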